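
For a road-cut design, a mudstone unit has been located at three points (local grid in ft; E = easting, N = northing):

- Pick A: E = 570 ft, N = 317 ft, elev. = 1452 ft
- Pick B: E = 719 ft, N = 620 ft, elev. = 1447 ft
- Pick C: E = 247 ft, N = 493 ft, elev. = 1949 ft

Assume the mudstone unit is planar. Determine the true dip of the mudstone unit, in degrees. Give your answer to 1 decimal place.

Let the plane be z = a·E + b·N + c.
Pick B−Pick A: 149a + 303b = −5;  Pick C−Pick A: −323a + 176b = 497.
Solving gives a = −1.22062, b = 0.58374.
Gradient magnitude |∇z| = √(a² + b²) = √(1.48993 + 0.34075) = 1.35303.
True dip = arctan(1.35303) = 53.5°, dipping toward ESE (azimuth ≈ 116°).

53.5°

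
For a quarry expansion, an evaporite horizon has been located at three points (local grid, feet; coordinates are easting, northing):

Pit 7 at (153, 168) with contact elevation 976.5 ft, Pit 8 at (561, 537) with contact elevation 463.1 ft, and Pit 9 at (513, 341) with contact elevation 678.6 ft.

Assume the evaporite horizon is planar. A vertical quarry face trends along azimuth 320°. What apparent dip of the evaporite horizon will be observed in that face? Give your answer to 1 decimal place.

Let the plane be z = a·easting + b·northing + c.
Pit 8−Pit 7: 408a + 369b = −513.4;  Pit 9−Pit 7: 360a + 173b = −297.9.
Solving gives a = −0.33903, b = −1.01646.
Unit vector along 320° is (sin 320°, cos 320°) = (-0.6428, 0.7660).
Slope in that direction = a·(-0.6428) + b·(0.7660) = −0.56073.
Apparent dip = arctan|0.56073| = 29.3° (true dip is 47.0°, so apparent ≤ true as expected).

29.3°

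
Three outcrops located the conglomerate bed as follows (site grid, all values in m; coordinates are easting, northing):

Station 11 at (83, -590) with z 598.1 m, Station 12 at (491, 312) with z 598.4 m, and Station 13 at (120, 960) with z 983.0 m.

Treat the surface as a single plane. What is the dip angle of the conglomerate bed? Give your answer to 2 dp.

Two edge vectors: Station 11→Station 12 = (408, 902, 0.3), Station 11→Station 13 = (37, 1550, 384.9).
Normal n = (Station 11→Station 12) × (Station 11→Station 13) = (346714.8, -157028.1, 599026).
So ∂z/∂easting = −n_x/n_z = −0.57880 and ∂z/∂northing = −n_y/n_z = 0.26214.
Gradient magnitude |∇z| = √(a² + b²) = √(0.33501 + 0.06872) = 0.63539.
True dip = arctan(0.63539) = 32.43°, dipping toward ESE (azimuth ≈ 114°).

32.43°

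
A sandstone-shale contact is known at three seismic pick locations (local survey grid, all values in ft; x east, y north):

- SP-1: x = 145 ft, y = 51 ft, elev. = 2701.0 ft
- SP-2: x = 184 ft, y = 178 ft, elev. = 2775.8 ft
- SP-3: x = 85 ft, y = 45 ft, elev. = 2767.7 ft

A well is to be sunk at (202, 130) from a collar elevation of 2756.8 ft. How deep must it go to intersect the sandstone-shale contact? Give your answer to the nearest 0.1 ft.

48.8 ft

Let the plane be z = a·x + b·y + c.
SP-2−SP-1: 39a + 127b = 74.8;  SP-3−SP-1: −60a − 6b = 66.7.
Solving gives a = −1.20765, b = 0.95983.
Then c = 2701 − a·145 − b·51 = 2827.16.
At (202, 130): z_contact = −243.95 + 124.78 + 2827.16 = 2707.99 ft.
Depth below ground = 2756.8 − 2707.99 = 48.8 ft.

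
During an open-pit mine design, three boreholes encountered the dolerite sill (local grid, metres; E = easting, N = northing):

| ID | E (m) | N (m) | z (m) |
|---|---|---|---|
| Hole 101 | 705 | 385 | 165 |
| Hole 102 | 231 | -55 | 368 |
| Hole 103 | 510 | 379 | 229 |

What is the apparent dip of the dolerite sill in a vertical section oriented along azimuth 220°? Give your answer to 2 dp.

16.39°

Let the plane be z = a·E + b·N + c.
Hole 102−Hole 101: −474a − 440b = 203;  Hole 103−Hole 101: −195a − 6b = 64.
Solving gives a = −0.32477, b = −0.11149.
Unit vector along 220° is (sin 220°, cos 220°) = (-0.6428, -0.7660).
Slope in that direction = a·(-0.6428) + b·(-0.7660) = 0.29417.
Apparent dip = arctan|0.29417| = 16.39° (true dip is 19.0°, so apparent ≤ true as expected).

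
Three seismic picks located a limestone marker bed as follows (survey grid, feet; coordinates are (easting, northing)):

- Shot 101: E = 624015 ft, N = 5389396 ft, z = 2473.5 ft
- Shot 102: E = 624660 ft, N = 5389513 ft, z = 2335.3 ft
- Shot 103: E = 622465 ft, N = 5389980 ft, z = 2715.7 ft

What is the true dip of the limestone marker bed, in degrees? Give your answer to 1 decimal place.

Let the plane be z = a·E + b·N + c.
Shot 102−Shot 101: 645a + 117b = −138.2;  Shot 103−Shot 101: −1550a + 584b = 242.2.
Solving gives a = −0.19541, b = −0.10392.
Gradient magnitude |∇z| = √(a² + b²) = √(0.03819 + 0.01080) = 0.22133.
True dip = arctan(0.22133) = 12.5°, dipping toward ENE (azimuth ≈ 062°).

12.5°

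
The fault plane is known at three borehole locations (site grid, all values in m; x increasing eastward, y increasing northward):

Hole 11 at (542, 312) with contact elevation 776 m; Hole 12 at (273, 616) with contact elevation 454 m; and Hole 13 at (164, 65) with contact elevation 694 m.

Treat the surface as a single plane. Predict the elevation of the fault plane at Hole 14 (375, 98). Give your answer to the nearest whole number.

797 m

Two edge vectors: Hole 11→Hole 12 = (-269, 304, -322), Hole 11→Hole 13 = (-378, -247, -82).
Normal n = (Hole 11→Hole 12) × (Hole 11→Hole 13) = (-104462, 99658, 181355).
So ∂z/∂x = −n_x/n_z = 0.57601 and ∂z/∂y = −n_y/n_z = −0.54952.
Intercept c from Hole 11: 776 − 312.20 + 171.45 = 635.25.
At (375, 98): z = 216.0 − 53.9 + 635.25 = 797.4 m.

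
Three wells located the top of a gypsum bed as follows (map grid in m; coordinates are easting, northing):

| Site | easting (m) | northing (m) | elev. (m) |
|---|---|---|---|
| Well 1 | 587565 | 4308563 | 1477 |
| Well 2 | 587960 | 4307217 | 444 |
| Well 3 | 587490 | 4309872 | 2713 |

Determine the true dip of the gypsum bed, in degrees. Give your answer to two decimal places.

51.09°

Let the plane be z = a·easting + b·northing + c.
Well 2−Well 1: 395a − 1346b = −1033;  Well 3−Well 1: −75a + 1309b = 1236.
Solving gives a = 0.74851, b = 0.98712.
Gradient magnitude |∇z| = √(a² + b²) = √(0.56027 + 0.97440) = 1.23882.
True dip = arctan(1.23882) = 51.09°, dipping toward SW (azimuth ≈ 217°).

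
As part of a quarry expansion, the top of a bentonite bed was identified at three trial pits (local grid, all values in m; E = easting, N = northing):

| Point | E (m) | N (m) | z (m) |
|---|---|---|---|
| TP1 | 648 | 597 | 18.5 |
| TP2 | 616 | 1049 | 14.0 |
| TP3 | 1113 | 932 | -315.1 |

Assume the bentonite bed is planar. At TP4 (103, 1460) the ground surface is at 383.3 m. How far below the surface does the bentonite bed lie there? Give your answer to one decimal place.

46.4 m

Let the plane be z = a·E + b·N + c.
TP2−TP1: −32a + 452b = −4.5;  TP3−TP1: 465a + 335b = −333.6.
Solving gives a = −0.675780, b = −0.057799.
Then c = 18.5 − a·648 − b·597 = 490.91.
At (103, 1460): z_contact = −69.61 − 84.39 + 490.91 = 336.92 m.
Depth below ground = 383.3 − 336.92 = 46.4 m.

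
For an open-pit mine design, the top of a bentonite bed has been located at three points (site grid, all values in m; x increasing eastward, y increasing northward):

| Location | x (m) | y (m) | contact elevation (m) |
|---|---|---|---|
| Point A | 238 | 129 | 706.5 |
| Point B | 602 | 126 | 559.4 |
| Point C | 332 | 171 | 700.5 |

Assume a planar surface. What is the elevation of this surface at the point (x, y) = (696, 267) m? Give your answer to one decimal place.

627.4 m

Two edge vectors: Point A→Point B = (364, -3, -147.1), Point A→Point C = (94, 42, -6).
Normal n = (Point A→Point B) × (Point A→Point C) = (6196.2, -11643.4, 15570).
So ∂z/∂x = −n_x/n_z = −0.39796 and ∂z/∂y = −n_y/n_z = 0.74781.
Intercept c from Point A: 706.5 + 94.71 − 96.47 = 704.75.
At (696, 267): z = −277.0 + 199.7 + 704.75 = 627.4 m.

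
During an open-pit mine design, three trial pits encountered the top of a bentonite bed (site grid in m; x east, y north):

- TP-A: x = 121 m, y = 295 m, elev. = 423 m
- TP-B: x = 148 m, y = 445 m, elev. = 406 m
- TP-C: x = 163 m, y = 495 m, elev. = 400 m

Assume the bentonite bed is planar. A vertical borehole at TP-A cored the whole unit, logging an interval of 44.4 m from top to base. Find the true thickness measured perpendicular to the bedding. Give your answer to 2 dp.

Two edge vectors: TP-A→TP-B = (27, 150, -17), TP-A→TP-C = (42, 200, -23).
Normal n = (TP-A→TP-B) × (TP-A→TP-C) = (-50, -93, -900).
So ∂z/∂x = −n_x/n_z = −0.05556 and ∂z/∂y = −n_y/n_z = −0.10333.
|∇z| = √(a²+b²) = 0.11732, so dip δ = arctan(0.11732) = 6.69°.
True thickness = vertical thickness × cos δ = 44.4 × cos 6.69° = 44.10 m.

44.10 m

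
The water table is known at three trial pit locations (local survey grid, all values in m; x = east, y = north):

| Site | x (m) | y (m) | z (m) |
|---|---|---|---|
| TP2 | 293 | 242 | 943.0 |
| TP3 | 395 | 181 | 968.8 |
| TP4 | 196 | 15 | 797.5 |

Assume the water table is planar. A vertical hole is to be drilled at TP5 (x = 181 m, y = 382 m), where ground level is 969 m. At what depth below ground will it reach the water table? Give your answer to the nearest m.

23 m

Let the plane be z = a·x + b·y + c.
TP3−TP2: 102a − 61b = 25.8;  TP4−TP2: −97a − 227b = −145.5.
Solving gives a = 0.50676, b = 0.42442.
Then c = 943 − a·293 − b·242 = 691.81.
At (181, 382): z_contact = 91.7 + 162.1 + 691.81 = 945.7 m.
Depth below ground = 969 − 945.7 = 23 m.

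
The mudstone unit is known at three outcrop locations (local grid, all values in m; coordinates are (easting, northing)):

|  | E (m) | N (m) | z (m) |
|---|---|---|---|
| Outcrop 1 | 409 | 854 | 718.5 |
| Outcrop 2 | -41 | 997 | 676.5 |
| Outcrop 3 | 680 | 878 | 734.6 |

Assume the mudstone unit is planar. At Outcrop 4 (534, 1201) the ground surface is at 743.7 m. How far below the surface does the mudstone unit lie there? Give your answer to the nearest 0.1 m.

Let the plane be z = a·E + b·N + c.
Outcrop 2−Outcrop 1: −450a + 143b = −42;  Outcrop 3−Outcrop 1: 271a + 24b = 16.1.
Solving gives a = 0.066803, b = −0.083486.
Then c = 718.5 − a·409 − b·854 = 762.47.
At (534, 1201): z_contact = 35.67 − 100.27 + 762.47 = 697.88 m.
Depth below ground = 743.7 − 697.88 = 45.8 m.

45.8 m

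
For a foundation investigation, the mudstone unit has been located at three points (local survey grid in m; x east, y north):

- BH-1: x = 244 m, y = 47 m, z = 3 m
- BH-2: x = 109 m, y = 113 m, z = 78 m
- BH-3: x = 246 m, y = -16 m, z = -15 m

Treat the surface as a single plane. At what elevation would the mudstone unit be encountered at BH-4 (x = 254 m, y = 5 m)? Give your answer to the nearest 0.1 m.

-12.7 m

Let the plane be z = a·x + b·y + c.
BH-2−BH-1: −135a + 66b = 75;  BH-3−BH-1: 2a − 63b = −18.
Solving gives a = −0.42243, b = 0.27230.
Then c = 3 − a·244 − b·47 = 93.27.
At (254, 5): z = −107.3 + 1.4 + 93.27 = -12.7 m.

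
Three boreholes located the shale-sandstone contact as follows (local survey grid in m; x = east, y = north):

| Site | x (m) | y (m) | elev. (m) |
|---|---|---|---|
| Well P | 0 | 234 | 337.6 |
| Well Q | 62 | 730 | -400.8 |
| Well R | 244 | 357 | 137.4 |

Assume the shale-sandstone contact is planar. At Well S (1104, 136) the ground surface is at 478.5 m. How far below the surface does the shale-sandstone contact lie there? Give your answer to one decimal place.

78.4 m

Let the plane be z = a·x + b·y + c.
Well Q−Well P: 62a + 496b = −738.4;  Well R−Well P: 244a + 123b = −200.2.
Solving gives a = −0.074746, b = −1.479366.
Then c = 337.6 − a·0 − b·234 = 683.77.
At (1104, 136): z_contact = −82.52 − 201.19 + 683.77 = 400.06 m.
Depth below ground = 478.5 − 400.06 = 78.4 m.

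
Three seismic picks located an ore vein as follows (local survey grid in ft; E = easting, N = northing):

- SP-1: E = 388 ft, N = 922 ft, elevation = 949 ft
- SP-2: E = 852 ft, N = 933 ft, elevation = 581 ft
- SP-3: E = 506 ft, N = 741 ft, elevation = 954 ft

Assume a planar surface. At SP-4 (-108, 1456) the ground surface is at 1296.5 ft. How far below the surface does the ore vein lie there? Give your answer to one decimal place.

Let the plane be z = a·E + b·N + c.
SP-2−SP-1: 464a + 11b = −368;  SP-3−SP-1: 118a − 181b = 5.
Solving gives a = −0.780387, b = −0.536385.
Then c = 949 − a·388 − b·922 = 1746.34.
At (-108, 1456): z_contact = 84.28 − 780.98 + 1746.34 = 1049.64 ft.
Depth below ground = 1296.5 − 1049.64 = 246.9 ft.

246.9 ft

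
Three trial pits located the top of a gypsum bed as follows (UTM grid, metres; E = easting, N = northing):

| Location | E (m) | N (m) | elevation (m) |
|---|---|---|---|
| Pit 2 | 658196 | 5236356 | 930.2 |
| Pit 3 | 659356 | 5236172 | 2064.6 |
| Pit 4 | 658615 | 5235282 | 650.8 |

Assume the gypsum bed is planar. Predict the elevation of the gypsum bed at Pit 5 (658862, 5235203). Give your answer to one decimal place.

Two edge vectors: Pit 2→Pit 3 = (1160, -184, 1134.4), Pit 2→Pit 4 = (419, -1074, -279.4).
Normal n = (Pit 2→Pit 3) × (Pit 2→Pit 4) = (1269755.2, 799417.6, -1168744).
So ∂z/∂E = −n_x/n_z = 1.086427139 and ∂z/∂N = −n_y/n_z = 0.683997180.
Intercept c from Pit 2: 930.2 − 715082.00 − 3581652.74 = −4295804.53.
At (658862, 5235203): z = 715805.6 + 3580864.1 − 4295804.53 = 865.1 m.

865.1 m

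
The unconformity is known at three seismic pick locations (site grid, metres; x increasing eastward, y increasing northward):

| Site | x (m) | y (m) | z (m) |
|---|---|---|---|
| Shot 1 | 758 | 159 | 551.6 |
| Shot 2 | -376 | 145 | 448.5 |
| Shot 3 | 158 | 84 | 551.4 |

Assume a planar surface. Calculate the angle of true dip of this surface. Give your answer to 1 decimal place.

39.0°

Two edge vectors: Shot 1→Shot 2 = (-1134, -14, -103.1), Shot 1→Shot 3 = (-600, -75, -0.2).
Normal n = (Shot 1→Shot 2) × (Shot 1→Shot 3) = (-7729.7, 61633.2, 76650).
So ∂z/∂x = −n_x/n_z = 0.10084 and ∂z/∂y = −n_y/n_z = −0.80409.
Gradient magnitude |∇z| = √(a² + b²) = √(0.01017 + 0.64655) = 0.81039.
True dip = arctan(0.81039) = 39.0°, dipping toward N (azimuth ≈ 353°).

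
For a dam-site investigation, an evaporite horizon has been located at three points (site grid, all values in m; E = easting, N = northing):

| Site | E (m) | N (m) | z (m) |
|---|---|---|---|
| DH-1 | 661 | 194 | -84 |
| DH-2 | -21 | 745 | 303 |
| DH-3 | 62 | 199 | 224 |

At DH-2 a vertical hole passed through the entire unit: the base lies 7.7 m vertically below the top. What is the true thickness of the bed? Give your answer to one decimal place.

Let the plane be z = a·E + b·N + c.
DH-2−DH-1: −682a + 551b = 387;  DH-3−DH-1: −599a + 5b = 308.
Solving gives a = −0.51363, b = 0.06661.
|∇z| = √(a²+b²) = 0.51794, so dip δ = arctan(0.51794) = 27.38°.
True thickness = vertical thickness × cos δ = 7.7 × cos 27.38° = 6.8 m.

6.8 m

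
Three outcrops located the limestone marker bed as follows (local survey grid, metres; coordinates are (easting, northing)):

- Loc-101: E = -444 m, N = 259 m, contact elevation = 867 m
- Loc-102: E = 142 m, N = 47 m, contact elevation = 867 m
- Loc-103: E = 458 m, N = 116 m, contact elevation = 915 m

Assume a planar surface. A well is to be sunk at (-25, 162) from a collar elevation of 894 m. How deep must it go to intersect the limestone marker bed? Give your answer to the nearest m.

13 m

Two edge vectors: Loc-101→Loc-102 = (586, -212, 0), Loc-101→Loc-103 = (902, -143, 48).
Normal n = (Loc-101→Loc-102) × (Loc-101→Loc-103) = (-10176, -28128, 107426).
So ∂z/∂E = −n_x/n_z = 0.09473 and ∂z/∂N = −n_y/n_z = 0.26184.
Intercept c from Loc-101: 867 + 42.06 − 67.82 = 841.24.
At (-25, 162): z_contact = −2.4 + 42.4 + 841.24 = 881.3 m.
Depth below ground = 894 − 881.3 = 13 m.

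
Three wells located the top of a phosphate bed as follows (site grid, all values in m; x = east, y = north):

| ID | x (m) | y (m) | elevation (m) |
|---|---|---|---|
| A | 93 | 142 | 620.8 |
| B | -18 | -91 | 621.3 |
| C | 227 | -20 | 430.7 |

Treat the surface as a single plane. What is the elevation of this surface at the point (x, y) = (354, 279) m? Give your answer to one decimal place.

444.0 m

Two edge vectors: A→B = (-111, -233, 0.5), A→C = (134, -162, -190.1).
Normal n = (A→B) × (A→C) = (44374.3, -21034.1, 49204).
So ∂z/∂x = −n_x/n_z = −0.90184 and ∂z/∂y = −n_y/n_z = 0.42749.
Intercept c from A: 620.8 + 83.87 − 60.70 = 643.97.
At (354, 279): z = −319.3 + 119.3 + 643.97 = 444.0 m.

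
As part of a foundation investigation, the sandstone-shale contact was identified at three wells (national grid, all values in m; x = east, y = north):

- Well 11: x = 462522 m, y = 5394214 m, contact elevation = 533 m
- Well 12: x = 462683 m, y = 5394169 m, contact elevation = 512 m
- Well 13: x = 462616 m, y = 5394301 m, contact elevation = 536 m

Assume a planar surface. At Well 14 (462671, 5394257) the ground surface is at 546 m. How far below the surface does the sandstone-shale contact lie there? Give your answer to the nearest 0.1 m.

Let the plane be z = a·x + b·y + c.
Well 12−Well 11: 161a − 45b = −21;  Well 13−Well 11: 94a + 87b = 3.
Solving gives a = −0.092778418, b = 0.134726106.
Then c = 533 − a·462522 − b·5394214 = −683296.39.
At (462671, 5394257): z_contact = −42925.88 + 726747.24 − 683296.39 = 524.97 m.
Depth below ground = 546 − 524.97 = 21.0 m.

21.0 m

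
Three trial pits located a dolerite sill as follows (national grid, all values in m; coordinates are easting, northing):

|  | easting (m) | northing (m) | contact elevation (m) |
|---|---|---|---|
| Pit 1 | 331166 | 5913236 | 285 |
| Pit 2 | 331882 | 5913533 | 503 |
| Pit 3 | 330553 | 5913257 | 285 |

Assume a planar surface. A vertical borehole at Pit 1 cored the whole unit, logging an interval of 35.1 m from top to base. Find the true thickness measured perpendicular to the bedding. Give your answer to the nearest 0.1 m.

Let the plane be z = a·easting + b·northing + c.
Pit 2−Pit 1: 716a + 297b = 218;  Pit 3−Pit 1: −613a + 21b = 0.
Solving gives a = 0.02323, b = 0.67801.
|∇z| = √(a²+b²) = 0.67841, so dip δ = arctan(0.67841) = 34.15°.
True thickness = vertical thickness × cos δ = 35.1 × cos 34.15° = 29.0 m.

29.0 m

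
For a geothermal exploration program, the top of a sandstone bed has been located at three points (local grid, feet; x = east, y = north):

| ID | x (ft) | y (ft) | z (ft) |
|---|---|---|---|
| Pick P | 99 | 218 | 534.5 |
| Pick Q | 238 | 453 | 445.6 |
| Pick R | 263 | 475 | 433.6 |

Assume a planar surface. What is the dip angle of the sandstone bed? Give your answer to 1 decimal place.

20.0°

Two edge vectors: Pick P→Pick Q = (139, 235, -88.9), Pick P→Pick R = (164, 257, -100.9).
Normal n = (Pick P→Pick Q) × (Pick P→Pick R) = (-864.2, -554.5, -2817).
So ∂z/∂x = −n_x/n_z = −0.30678 and ∂z/∂y = −n_y/n_z = −0.19684.
Gradient magnitude |∇z| = √(a² + b²) = √(0.09411 + 0.03875) = 0.36450.
True dip = arctan(0.36450) = 20.0°, dipping toward ENE (azimuth ≈ 057°).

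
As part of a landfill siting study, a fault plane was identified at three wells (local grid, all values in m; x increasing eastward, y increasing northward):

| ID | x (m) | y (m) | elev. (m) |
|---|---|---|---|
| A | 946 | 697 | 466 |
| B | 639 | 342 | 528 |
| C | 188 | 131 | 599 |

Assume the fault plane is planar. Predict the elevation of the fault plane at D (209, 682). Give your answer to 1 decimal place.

560.7 m

Two edge vectors: A→B = (-307, -355, 62), A→C = (-758, -566, 133).
Normal n = (A→B) × (A→C) = (-12123, -6165, -95328).
So ∂z/∂x = −n_x/n_z = −0.12717 and ∂z/∂y = −n_y/n_z = −0.06467.
Intercept c from A: 466 + 120.30 + 45.08 = 631.38.
At (209, 682): z = −26.6 − 44.1 + 631.38 = 560.7 m.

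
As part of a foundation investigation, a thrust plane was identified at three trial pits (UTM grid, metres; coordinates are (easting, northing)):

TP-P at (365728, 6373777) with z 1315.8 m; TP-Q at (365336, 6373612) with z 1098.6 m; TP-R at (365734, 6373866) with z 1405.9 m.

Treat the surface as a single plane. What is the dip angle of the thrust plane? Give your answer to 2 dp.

45.34°

Two edge vectors: TP-P→TP-Q = (-392, -165, -217.2), TP-P→TP-R = (6, 89, 90.1).
Normal n = (TP-P→TP-Q) × (TP-P→TP-R) = (4464.3, 34016, -33898).
So ∂z/∂E = −n_x/n_z = 0.13170 and ∂z/∂N = −n_y/n_z = 1.00348.
Gradient magnitude |∇z| = √(a² + b²) = √(0.01734 + 1.00697) = 1.01209.
True dip = arctan(1.01209) = 45.34°, dipping toward S (azimuth ≈ 187°).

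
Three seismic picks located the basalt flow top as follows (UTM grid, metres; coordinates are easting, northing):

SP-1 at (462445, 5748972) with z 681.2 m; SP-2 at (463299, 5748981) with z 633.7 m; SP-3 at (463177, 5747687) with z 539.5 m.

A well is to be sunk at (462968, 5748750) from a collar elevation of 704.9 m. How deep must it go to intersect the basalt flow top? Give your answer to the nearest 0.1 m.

Let the plane be z = a·easting + b·northing + c.
SP-2−SP-1: 854a + 9b = −47.5;  SP-3−SP-1: 732a − 1285b = −141.7.
Solving gives a = −0.056443878, b = 0.078119129.
Then c = 681.2 − a·462445 − b·5748972 = −422321.30.
At (462968, 5748750): z_contact = −26131.71 + 449087.34 − 422321.30 = 634.34 m.
Depth below ground = 704.9 − 634.34 = 70.6 m.

70.6 m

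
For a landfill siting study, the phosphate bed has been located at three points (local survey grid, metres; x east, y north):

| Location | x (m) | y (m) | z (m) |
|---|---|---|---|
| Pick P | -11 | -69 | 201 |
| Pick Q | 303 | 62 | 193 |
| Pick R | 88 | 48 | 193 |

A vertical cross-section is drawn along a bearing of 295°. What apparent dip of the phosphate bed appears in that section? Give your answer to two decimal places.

Two edge vectors: Pick P→Pick Q = (314, 131, -8), Pick P→Pick R = (99, 117, -8).
Normal n = (Pick P→Pick Q) × (Pick P→Pick R) = (-112, 1720, 23769).
So ∂z/∂x = −n_x/n_z = 0.00471 and ∂z/∂y = −n_y/n_z = −0.07236.
Unit vector along 295° is (sin 295°, cos 295°) = (-0.9063, 0.4226).
Slope in that direction = a·(-0.9063) + b·(0.4226) = −0.03485.
Apparent dip = arctan|0.03485| = 2.00° (true dip is 4.1°, so apparent ≤ true as expected).

2.00°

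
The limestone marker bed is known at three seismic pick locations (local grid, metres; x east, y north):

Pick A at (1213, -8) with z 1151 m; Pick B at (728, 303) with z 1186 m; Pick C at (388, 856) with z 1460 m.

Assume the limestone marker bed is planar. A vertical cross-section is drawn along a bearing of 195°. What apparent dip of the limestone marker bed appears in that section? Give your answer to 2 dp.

Two edge vectors: Pick A→Pick B = (-485, 311, 35), Pick A→Pick C = (-825, 864, 309).
Normal n = (Pick A→Pick B) × (Pick A→Pick C) = (65859, 120990, -162465).
So ∂z/∂x = −n_x/n_z = 0.40537 and ∂z/∂y = −n_y/n_z = 0.74471.
Unit vector along 195° is (sin 195°, cos 195°) = (-0.2588, -0.9659).
Slope in that direction = a·(-0.2588) + b·(-0.9659) = −0.82426.
Apparent dip = arctan|0.82426| = 39.50° (true dip is 40.3°, so apparent ≤ true as expected).

39.50°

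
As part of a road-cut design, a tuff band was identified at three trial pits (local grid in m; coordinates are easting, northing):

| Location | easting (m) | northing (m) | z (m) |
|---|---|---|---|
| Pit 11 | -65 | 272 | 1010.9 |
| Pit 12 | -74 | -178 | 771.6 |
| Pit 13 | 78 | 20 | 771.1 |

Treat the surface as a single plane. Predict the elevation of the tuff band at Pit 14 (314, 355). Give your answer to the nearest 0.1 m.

Two edge vectors: Pit 11→Pit 12 = (-9, -450, -239.3), Pit 11→Pit 13 = (143, -252, -239.8).
Normal n = (Pit 11→Pit 12) × (Pit 11→Pit 13) = (47606.4, -36378.1, 66618).
So ∂z/∂easting = −n_x/n_z = −0.71462 and ∂z/∂northing = −n_y/n_z = 0.54607.
Intercept c from Pit 11: 1010.9 − 46.45 − 148.53 = 815.92.
At (314, 355): z = −224.4 + 193.9 + 815.92 = 785.4 m.

785.4 m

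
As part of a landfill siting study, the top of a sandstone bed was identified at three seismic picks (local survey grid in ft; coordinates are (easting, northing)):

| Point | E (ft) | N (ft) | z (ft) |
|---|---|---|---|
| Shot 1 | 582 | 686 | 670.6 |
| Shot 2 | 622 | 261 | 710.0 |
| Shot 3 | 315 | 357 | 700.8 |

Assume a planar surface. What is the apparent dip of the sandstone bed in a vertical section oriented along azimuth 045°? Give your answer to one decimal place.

Two edge vectors: Shot 1→Shot 2 = (40, -425, 39.4), Shot 1→Shot 3 = (-267, -329, 30.2).
Normal n = (Shot 1→Shot 2) × (Shot 1→Shot 3) = (127.6, -11727.8, -126635).
So ∂z/∂E = −n_x/n_z = 0.00101 and ∂z/∂N = −n_y/n_z = −0.09261.
Unit vector along 045° is (sin 45°, cos 45°) = (0.7071, 0.7071).
Slope in that direction = a·(0.7071) + b·(0.7071) = −0.06477.
Apparent dip = arctan|0.06477| = 3.7° (true dip is 5.3°, so apparent ≤ true as expected).

3.7°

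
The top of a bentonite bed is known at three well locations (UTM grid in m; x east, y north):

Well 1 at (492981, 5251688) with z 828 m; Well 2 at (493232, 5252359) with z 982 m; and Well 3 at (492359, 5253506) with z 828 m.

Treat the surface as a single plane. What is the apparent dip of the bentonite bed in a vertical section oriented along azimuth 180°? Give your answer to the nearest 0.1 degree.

Two edge vectors: Well 1→Well 2 = (251, 671, 154), Well 1→Well 3 = (-622, 1818, 0).
Normal n = (Well 1→Well 2) × (Well 1→Well 3) = (-279972, -95788, 873680).
So ∂z/∂x = −n_x/n_z = 0.32045 and ∂z/∂y = −n_y/n_z = 0.10964.
Unit vector along 180° is (sin 180°, cos 180°) = (0.0000, -1.0000).
Slope in that direction = a·(0.0000) + b·(-1.0000) = −0.10964.
Apparent dip = arctan|0.10964| = 6.3° (true dip is 18.7°, so apparent ≤ true as expected).

6.3°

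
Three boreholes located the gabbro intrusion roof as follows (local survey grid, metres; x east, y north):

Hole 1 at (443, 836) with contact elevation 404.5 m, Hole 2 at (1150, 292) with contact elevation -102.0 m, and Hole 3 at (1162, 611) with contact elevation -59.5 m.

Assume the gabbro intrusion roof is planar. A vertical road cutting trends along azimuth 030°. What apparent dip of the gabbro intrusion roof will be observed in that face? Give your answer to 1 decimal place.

Let the plane be z = a·x + b·y + c.
Hole 2−Hole 1: 707a − 544b = −506.5;  Hole 3−Hole 1: 719a − 225b = −464.
Solving gives a = −0.59663, b = 0.15567.
Unit vector along 030° is (sin 30°, cos 30°) = (0.5000, 0.8660).
Slope in that direction = a·(0.5000) + b·(0.8660) = −0.16350.
Apparent dip = arctan|0.16350| = 9.3° (true dip is 31.7°, so apparent ≤ true as expected).

9.3°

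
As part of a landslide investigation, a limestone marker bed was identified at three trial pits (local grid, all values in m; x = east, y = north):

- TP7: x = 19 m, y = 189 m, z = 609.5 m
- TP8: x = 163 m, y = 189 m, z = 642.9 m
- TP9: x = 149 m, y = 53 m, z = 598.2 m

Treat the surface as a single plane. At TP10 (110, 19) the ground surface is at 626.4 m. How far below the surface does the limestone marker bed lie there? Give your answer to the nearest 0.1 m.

Let the plane be z = a·x + b·y + c.
TP8−TP7: 144a + 0b = 33.4;  TP9−TP7: 130a − 136b = −11.3.
Solving gives a = 0.23194, b = 0.30480.
Then c = 609.5 − a·19 − b·189 = 547.49.
At (110, 19): z_contact = 25.51 + 5.79 + 547.49 = 578.79 m.
Depth below ground = 626.4 − 578.79 = 47.6 m.

47.6 m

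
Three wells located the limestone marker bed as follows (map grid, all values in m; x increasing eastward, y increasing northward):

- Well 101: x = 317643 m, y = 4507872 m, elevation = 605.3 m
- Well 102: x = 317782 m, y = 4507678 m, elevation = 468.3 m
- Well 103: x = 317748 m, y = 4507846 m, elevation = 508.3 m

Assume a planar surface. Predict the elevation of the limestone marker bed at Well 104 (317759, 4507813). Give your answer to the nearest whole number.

Two edge vectors: Well 101→Well 102 = (139, -194, -137), Well 101→Well 103 = (105, -26, -97).
Normal n = (Well 101→Well 102) × (Well 101→Well 103) = (15256, -902, 16756).
So ∂z/∂x = −n_x/n_z = −0.91047983 and ∂z/∂y = −n_y/n_z = 0.05383146.
Intercept c from Well 101: 605.3 + 289207.54 − 242665.35 = 47147.50.
At (317759, 4507813): z = −289313.2 + 242662.2 + 47147.50 = 496.5 m.

497 m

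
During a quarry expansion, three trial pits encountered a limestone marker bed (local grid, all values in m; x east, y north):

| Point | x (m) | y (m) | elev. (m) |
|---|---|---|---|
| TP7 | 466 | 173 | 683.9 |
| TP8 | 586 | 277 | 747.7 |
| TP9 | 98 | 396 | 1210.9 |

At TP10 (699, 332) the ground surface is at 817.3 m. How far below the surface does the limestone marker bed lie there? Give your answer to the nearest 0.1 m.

66.8 m

Let the plane be z = a·x + b·y + c.
TP8−TP7: 120a + 104b = 63.8;  TP9−TP7: −368a + 223b = 527.
Solving gives a = −0.62401, b = 1.33347.
Then c = 683.9 − a·466 − b·173 = 744.00.
At (699, 332): z_contact = −436.18 + 442.71 + 744.00 = 750.53 m.
Depth below ground = 817.3 − 750.53 = 66.8 m.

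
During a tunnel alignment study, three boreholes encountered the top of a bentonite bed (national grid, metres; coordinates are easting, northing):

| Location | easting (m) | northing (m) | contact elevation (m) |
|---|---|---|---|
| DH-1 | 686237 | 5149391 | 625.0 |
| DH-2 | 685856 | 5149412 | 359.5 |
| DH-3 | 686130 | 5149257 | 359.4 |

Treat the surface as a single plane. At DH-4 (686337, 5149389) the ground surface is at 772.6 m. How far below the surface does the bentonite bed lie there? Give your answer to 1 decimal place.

Two edge vectors: DH-1→DH-2 = (-381, 21, -265.5), DH-1→DH-3 = (-107, -134, -265.6).
Normal n = (DH-1→DH-2) × (DH-1→DH-3) = (-41154.6, -72785.1, 53301).
So ∂z/∂easting = −n_x/n_z = 0.772116846 and ∂z/∂northing = −n_y/n_z = 1.365548489.
Intercept c from DH-1: 625 − 529855.15 − 7031743.10 = −7560973.25.
At (686337, 5149389): z_contact = 529932.36 + 7031740.37 − 7560973.25 = 699.48 m.
Depth below ground = 772.6 − 699.48 = 73.1 m.

73.1 m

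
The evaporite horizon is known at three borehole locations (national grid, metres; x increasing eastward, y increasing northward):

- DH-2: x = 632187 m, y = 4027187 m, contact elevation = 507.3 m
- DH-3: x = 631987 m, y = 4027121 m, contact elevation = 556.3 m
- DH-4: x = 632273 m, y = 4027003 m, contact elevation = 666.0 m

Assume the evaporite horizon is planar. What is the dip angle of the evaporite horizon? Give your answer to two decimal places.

40.27°

Two edge vectors: DH-2→DH-3 = (-200, -66, 49), DH-2→DH-4 = (86, -184, 158.7).
Normal n = (DH-2→DH-3) × (DH-2→DH-4) = (-1458.2, 35954, 42476).
So ∂z/∂x = −n_x/n_z = 0.03433 and ∂z/∂y = −n_y/n_z = −0.84645.
Gradient magnitude |∇z| = √(a² + b²) = √(0.00118 + 0.71649) = 0.84715.
True dip = arctan(0.84715) = 40.27°, dipping toward N (azimuth ≈ 358°).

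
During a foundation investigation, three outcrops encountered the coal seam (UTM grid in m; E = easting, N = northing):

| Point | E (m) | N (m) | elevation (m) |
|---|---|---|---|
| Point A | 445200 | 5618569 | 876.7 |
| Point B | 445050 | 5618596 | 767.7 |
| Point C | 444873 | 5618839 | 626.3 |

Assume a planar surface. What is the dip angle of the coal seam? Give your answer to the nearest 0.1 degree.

Two edge vectors: Point A→Point B = (-150, 27, -109), Point A→Point C = (-327, 270, -250.4).
Normal n = (Point A→Point B) × (Point A→Point C) = (22669.2, -1917, -31671).
So ∂z/∂E = −n_x/n_z = 0.71577 and ∂z/∂N = −n_y/n_z = −0.06053.
Gradient magnitude |∇z| = √(a² + b²) = √(0.51233 + 0.00366) = 0.71833.
True dip = arctan(0.71833) = 35.7°, dipping toward W (azimuth ≈ 275°).

35.7°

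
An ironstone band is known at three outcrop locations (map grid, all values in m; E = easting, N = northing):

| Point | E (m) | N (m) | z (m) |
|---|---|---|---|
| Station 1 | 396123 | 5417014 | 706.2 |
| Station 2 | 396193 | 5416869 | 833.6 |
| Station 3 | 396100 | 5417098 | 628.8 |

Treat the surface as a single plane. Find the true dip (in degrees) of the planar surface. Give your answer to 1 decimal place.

45.0°

Two edge vectors: Station 1→Station 2 = (70, -145, 127.4), Station 1→Station 3 = (-23, 84, -77.4).
Normal n = (Station 1→Station 2) × (Station 1→Station 3) = (521.4, 2487.8, 2545).
So ∂z/∂E = −n_x/n_z = −0.20487 and ∂z/∂N = −n_y/n_z = −0.97752.
Gradient magnitude |∇z| = √(a² + b²) = √(0.04197 + 0.95555) = 0.99876.
True dip = arctan(0.99876) = 45.0°, dipping toward NNE (azimuth ≈ 012°).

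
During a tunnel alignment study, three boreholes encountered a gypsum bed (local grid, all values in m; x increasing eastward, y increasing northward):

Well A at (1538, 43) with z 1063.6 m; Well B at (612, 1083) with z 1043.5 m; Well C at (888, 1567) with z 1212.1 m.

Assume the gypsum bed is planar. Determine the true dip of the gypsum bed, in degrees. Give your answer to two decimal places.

Two edge vectors: Well A→Well B = (-926, 1040, -20.1), Well A→Well C = (-650, 1524, 148.5).
Normal n = (Well A→Well B) × (Well A→Well C) = (185072.4, 150576, -735224).
So ∂z/∂x = −n_x/n_z = 0.25172 and ∂z/∂y = −n_y/n_z = 0.20480.
Gradient magnitude |∇z| = √(a² + b²) = √(0.06336 + 0.04194) = 0.32451.
True dip = arctan(0.32451) = 17.98°, dipping toward SW (azimuth ≈ 231°).

17.98°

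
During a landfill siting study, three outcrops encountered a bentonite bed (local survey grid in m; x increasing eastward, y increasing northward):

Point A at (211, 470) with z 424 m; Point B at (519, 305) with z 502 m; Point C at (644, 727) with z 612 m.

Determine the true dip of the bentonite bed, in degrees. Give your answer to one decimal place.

Two edge vectors: Point A→Point B = (308, -165, 78), Point A→Point C = (433, 257, 188).
Normal n = (Point A→Point B) × (Point A→Point C) = (-51066, -24130, 150601).
So ∂z/∂x = −n_x/n_z = 0.33908 and ∂z/∂y = −n_y/n_z = 0.16022.
Gradient magnitude |∇z| = √(a² + b²) = √(0.11498 + 0.02567) = 0.37503.
True dip = arctan(0.37503) = 20.6°, dipping toward WSW (azimuth ≈ 245°).

20.6°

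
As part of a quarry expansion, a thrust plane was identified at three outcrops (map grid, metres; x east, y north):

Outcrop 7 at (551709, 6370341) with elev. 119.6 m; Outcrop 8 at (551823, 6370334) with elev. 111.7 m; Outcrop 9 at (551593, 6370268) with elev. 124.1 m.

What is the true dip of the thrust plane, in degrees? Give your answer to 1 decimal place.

4.6°

Let the plane be z = a·x + b·y + c.
Outcrop 8−Outcrop 7: 114a − 7b = −7.9;  Outcrop 9−Outcrop 7: −116a − 73b = 4.5.
Solving gives a = −0.06659, b = 0.04416.
Gradient magnitude |∇z| = √(a² + b²) = √(0.00443 + 0.00195) = 0.07990.
True dip = arctan(0.07990) = 4.6°, dipping toward ESE (azimuth ≈ 124°).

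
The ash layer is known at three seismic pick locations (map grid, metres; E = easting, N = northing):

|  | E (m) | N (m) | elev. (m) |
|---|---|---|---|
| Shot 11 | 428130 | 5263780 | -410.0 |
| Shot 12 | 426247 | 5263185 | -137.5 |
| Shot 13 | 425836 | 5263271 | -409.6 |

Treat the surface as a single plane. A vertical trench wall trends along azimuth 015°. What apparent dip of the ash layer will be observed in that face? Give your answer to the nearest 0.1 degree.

Let the plane be z = a·E + b·N + c.
Shot 12−Shot 11: −1883a − 595b = 272.5;  Shot 13−Shot 11: −2294a − 509b = 0.4.
Solving gives a = 0.34064, b = −1.53601.
Unit vector along 015° is (sin 15°, cos 15°) = (0.2588, 0.9659).
Slope in that direction = a·(0.2588) + b·(0.9659) = −1.39551.
Apparent dip = arctan|1.39551| = 54.4° (true dip is 57.6°, so apparent ≤ true as expected).

54.4°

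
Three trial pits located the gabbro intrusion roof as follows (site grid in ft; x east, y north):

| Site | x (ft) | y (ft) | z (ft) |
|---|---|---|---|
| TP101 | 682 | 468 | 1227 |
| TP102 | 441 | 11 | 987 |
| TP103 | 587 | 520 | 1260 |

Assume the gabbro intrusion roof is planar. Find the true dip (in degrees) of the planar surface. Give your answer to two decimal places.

28.88°

Let the plane be z = a·x + b·y + c.
TP102−TP101: −241a − 457b = −240;  TP103−TP101: −95a + 52b = 33.
Solving gives a = −0.04649, b = 0.54968.
Gradient magnitude |∇z| = √(a² + b²) = √(0.00216 + 0.30215) = 0.55164.
True dip = arctan(0.55164) = 28.88°, dipping toward S (azimuth ≈ 175°).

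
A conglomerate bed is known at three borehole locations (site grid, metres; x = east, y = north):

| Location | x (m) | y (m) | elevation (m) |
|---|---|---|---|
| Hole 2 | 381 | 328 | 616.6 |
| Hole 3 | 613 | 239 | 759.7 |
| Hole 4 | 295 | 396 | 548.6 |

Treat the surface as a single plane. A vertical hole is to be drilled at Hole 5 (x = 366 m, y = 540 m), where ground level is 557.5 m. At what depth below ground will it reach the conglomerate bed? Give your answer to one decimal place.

38.3 m

Two edge vectors: Hole 2→Hole 3 = (232, -89, 143.1), Hole 2→Hole 4 = (-86, 68, -68).
Normal n = (Hole 2→Hole 3) × (Hole 2→Hole 4) = (-3678.8, 3469.4, 8122).
So ∂z/∂x = −n_x/n_z = 0.45294 and ∂z/∂y = −n_y/n_z = −0.42716.
Intercept c from Hole 2: 616.6 − 172.57 + 140.11 = 584.14.
At (366, 540): z_contact = 165.78 − 230.67 + 584.14 = 519.25 m.
Depth below ground = 557.5 − 519.25 = 38.3 m.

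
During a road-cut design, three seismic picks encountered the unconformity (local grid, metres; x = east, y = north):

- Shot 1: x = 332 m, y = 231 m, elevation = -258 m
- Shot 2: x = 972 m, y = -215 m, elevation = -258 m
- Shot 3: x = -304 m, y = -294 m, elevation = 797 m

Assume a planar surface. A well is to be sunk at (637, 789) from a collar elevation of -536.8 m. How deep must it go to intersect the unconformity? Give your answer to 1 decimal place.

560.8 m

Let the plane be z = a·x + b·y + c.
Shot 2−Shot 1: 640a − 446b = 0;  Shot 3−Shot 1: −636a − 525b = 1055.
Solving gives a = −0.75934, b = −1.08964.
Then c = -258 − a·332 − b·231 = 245.81.
At (637, 789): z_contact = −483.70 − 859.72 + 245.81 = -1097.62 m.
Depth below ground = -536.8 − (-1097.62) = 560.8 m.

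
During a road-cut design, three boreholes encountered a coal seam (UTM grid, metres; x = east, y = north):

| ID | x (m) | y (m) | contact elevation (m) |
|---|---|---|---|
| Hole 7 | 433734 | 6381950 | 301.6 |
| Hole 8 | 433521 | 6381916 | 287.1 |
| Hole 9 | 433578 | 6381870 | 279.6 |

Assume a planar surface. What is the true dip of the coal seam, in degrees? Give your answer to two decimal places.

Two edge vectors: Hole 7→Hole 8 = (-213, -34, -14.5), Hole 7→Hole 9 = (-156, -80, -22).
Normal n = (Hole 7→Hole 8) × (Hole 7→Hole 9) = (-412, -2424, 11736).
So ∂z/∂x = −n_x/n_z = 0.03511 and ∂z/∂y = −n_y/n_z = 0.20654.
Gradient magnitude |∇z| = √(a² + b²) = √(0.00123 + 0.04266) = 0.20951.
True dip = arctan(0.20951) = 11.83°, dipping toward S (azimuth ≈ 190°).

11.83°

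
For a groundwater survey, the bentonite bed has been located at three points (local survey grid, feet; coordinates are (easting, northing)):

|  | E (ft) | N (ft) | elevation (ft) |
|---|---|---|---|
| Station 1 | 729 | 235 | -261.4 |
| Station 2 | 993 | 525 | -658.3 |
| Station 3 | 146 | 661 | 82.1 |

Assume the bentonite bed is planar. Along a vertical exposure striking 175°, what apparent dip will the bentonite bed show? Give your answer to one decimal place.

22.5°

Two edge vectors: Station 1→Station 2 = (264, 290, -396.9), Station 1→Station 3 = (-583, 426, 343.5).
Normal n = (Station 1→Station 2) × (Station 1→Station 3) = (268694.4, 140708.7, 281534).
So ∂z/∂E = −n_x/n_z = −0.95439 and ∂z/∂N = −n_y/n_z = −0.49979.
Unit vector along 175° is (sin 175°, cos 175°) = (0.0872, -0.9962).
Slope in that direction = a·(0.0872) + b·(-0.9962) = 0.41471.
Apparent dip = arctan|0.41471| = 22.5° (true dip is 47.1°, so apparent ≤ true as expected).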